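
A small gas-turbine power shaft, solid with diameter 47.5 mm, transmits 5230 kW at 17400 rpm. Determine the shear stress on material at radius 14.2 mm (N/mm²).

ω = 2π·17400/60 = 1822 rad/s, so T = P/ω = 5230×10³ / 1822 = 2870 N·m.
J = πd⁴/32 = π(0.0475)⁴/32 = 4.998×10^-7 m⁴.
Shear stress varies linearly with radius: τ = T·r/J = 2870 × 0.0142 / 4.998×10^-7 = 8.155×10^7 Pa.

81.6 N/mm²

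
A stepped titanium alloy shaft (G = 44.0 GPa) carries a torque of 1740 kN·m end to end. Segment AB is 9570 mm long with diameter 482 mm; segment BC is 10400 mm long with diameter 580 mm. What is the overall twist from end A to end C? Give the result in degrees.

J_AB = π(0.482)⁴/32 = 5.30×10^-3 m⁴; J_BC = π(0.580)⁴/32 = 0.0111 m⁴.
θ = (T/G)·Σ L_i/J_i = (1.740e6/44.0×10⁹)·(9.57/5.30×10^-3 + 10.4/0.0111) = 0.1084 rad.

6.21°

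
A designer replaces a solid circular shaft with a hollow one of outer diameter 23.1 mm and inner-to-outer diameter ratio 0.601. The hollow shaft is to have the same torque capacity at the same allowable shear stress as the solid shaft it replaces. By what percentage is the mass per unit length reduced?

Equal τ_max and T ⇒ the solid shaft needs d_s³ = d_o³(1−k⁴), so d_s = 23.1·(1−0.601⁴)^(1/3) = 22.05 mm.
Area ratio A_h/A_s = d_o²(1−k²)/d_s² = (1−k²)/(1−k⁴)^(2/3) = 0.7012.
Mass saving = 1 − 0.7012 = 29.9 %.

29.9 %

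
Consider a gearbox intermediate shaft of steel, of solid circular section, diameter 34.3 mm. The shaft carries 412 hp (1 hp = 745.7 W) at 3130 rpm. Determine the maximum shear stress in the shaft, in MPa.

ω = 2π·3130/60 = 327.8 rad/s, so T = P/ω = 412×745.7 / 327.8 = 937.3 N·m.
J = πd⁴/32 = π(0.0343)⁴/32 = 1.359×10^-7 m⁴.
τ_max = T·r/J = 937.3 × 0.0171 / 1.359×10^-7 = 1.183×10^8 Pa.

118 MPa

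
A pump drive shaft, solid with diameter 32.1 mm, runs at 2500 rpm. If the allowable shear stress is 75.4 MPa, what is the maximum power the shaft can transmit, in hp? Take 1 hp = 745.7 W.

J = πd⁴/32 = π(0.0321)⁴/32 = 1.042×10^-7 m⁴.
T_max = τ_allow·J/r = 7.54×10^7 × 1.042×10^-7 / 0.0161 = 489.7 N·m.
ω = 2π·2500/60 = 261.8 rad/s, so P_max = T_max·ω = 1.282×10^5 W.

172 hp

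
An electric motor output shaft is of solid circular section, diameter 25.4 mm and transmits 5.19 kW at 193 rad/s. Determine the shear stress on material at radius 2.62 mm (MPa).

1.72 MPa

ω = 193 rad/s, so T = P/ω = 5.19×10³ / 193.0 = 26.89 N·m.
J = πd⁴/32 = π(0.0254)⁴/32 = 4.086×10^-8 m⁴.
Shear stress varies linearly with radius: τ = T·r/J = 26.89 × 0.00262 / 4.086×10^-8 = 1.724×10^6 Pa.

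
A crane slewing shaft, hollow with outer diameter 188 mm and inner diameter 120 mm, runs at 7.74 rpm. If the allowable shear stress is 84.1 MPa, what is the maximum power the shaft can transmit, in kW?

J = π(d_o⁴ − d_i⁴)/32 = π(0.188⁴ − 0.120⁴)/32 = 1.023×10^-4 m⁴.
T_max = τ_allow·J/r = 8.41×10^7 × 1.023×10^-4 / 0.0940 = 91510 N·m.
ω = 2π·7.74/60 = 0.8105 rad/s, so P_max = T_max·ω = 7.417×10^4 W.

74.2 kW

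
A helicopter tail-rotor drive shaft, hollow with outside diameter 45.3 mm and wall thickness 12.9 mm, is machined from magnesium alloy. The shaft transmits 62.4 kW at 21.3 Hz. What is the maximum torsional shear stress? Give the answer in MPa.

ω = 2π·21.3 = 133.8 rad/s, so T = P/ω = 62.4×10³ / 133.8 = 466.3 N·m.
J = π(d_o⁴ − d_i⁴)/32 = π(0.0453⁴ − 0.0195⁴)/32 = 3.992×10^-7 m⁴.
τ_max = T·r/J = 466.3 × 0.0226 / 3.992×10^-7 = 2.645×10^7 Pa.

26.5 MPa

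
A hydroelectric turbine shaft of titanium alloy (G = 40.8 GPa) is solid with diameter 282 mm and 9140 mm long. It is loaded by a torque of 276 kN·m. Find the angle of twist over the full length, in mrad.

J = πd⁴/32 = π(0.282)⁴/32 = 6.209×10^-4 m⁴.
θ = T·L/(G·J) = 276000 × 9.14 / (40.8×10⁹ × 6.209×10^-4) = 0.09959 rad.

99.6 mrad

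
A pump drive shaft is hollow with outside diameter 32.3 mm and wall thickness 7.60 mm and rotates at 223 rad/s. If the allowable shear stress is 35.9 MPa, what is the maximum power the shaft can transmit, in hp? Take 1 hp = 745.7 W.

J = π(d_o⁴ − d_i⁴)/32 = π(0.0323⁴ − 0.0171⁴)/32 = 9.846×10^-8 m⁴.
T_max = τ_allow·J/r = 3.59×10^7 × 9.846×10^-8 / 0.0161 = 218.9 N·m.
ω = 223 rad/s, so P_max = T_max·ω = 4.881×10^4 W.

65.5 hp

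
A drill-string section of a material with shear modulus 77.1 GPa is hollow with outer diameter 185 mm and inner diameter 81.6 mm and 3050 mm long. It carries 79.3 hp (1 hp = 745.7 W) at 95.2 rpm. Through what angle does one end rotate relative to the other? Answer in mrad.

2.12 mrad

ω = 2π·95.2/60 = 9.969 rad/s, so T = P/ω = 79.3×745.7 / 9.969 = 5932 N·m.
J = π(d_o⁴ − d_i⁴)/32 = π(0.185⁴ − 0.0816⁴)/32 = 1.106×10^-4 m⁴.
θ = T·L/(G·J) = 5932 × 3.05 / (77.1×10⁹ × 1.106×10^-4) = 2.121×10^-3 rad.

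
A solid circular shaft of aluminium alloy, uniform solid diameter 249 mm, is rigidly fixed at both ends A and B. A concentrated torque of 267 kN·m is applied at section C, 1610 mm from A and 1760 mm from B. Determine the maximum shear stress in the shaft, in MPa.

With uniform GJ and both ends fixed, compatibility θ_AC = θ_CB gives T_A·a = T_B·b, together with T_A + T_B = T₀.
T_A = T₀·b/(a+b) = 267000·1760/3370 = 139400 N·m; T_B = 127600 N·m.
τ in each portion: τ_AC = 4.60×10^7 Pa, τ_CB = 4.21×10^7 Pa; maximum is in AC.
τ_max = T_AC·r/J = 139400·0.124/3.77×10^-4 = 4.600×10^7 Pa.

46.0 MPa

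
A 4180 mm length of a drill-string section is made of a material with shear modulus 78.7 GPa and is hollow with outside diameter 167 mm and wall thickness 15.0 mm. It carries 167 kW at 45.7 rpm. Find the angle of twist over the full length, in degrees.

ω = 2π·45.7/60 = 4.786 rad/s, so T = P/ω = 167×10³ / 4.786 = 34900 N·m.
J = π(d_o⁴ − d_i⁴)/32 = π(0.167⁴ − 0.137⁴)/32 = 4.178×10^-5 m⁴.
θ = T·L/(G·J) = 34900 × 4.18 / (78.7×10⁹ × 4.178×10^-5) = 0.04437 rad.

2.54°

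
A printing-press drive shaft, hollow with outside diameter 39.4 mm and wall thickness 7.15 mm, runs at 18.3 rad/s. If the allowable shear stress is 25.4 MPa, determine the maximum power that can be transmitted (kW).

J = π(d_o⁴ − d_i⁴)/32 = π(0.0394⁴ − 0.0251⁴)/32 = 1.976×10^-7 m⁴.
T_max = τ_allow·J/r = 2.54×10^7 × 1.976×10^-7 / 0.0197 = 254.8 N·m.
ω = 18.3 rad/s, so P_max = T_max·ω = 4663 W.

4.66 kW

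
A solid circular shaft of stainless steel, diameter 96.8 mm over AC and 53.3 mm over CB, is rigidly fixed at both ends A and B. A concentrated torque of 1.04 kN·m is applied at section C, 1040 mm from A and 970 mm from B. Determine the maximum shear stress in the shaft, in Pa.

Compatibility: T_A·a/J_AC = T_B·b/J_CB with T_A + T_B = T₀.
J_AC = 8.62×10^-6 m⁴, J_CB = 7.92×10^-7 m⁴, so T_A = T₀·(J_AC/a)/((J_AC/a)+(J_CB/b)) = 946.7 N·m, T_B = 93.30 N·m.
τ in each portion: τ_AC = 5.32×10^6 Pa, τ_CB = 3.14×10^6 Pa; maximum is in AC.
τ_max = T_AC·r/J = 946.7·0.0484/8.62×10^-6 = 5.316×10^6 Pa.

5.32e6 Pa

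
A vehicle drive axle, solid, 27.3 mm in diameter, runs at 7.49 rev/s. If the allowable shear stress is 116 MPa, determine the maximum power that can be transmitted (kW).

J = πd⁴/32 = π(0.0273)⁴/32 = 5.453×10^-8 m⁴.
T_max = τ_allow·J/r = 1.16×10^8 × 5.453×10^-8 / 0.0137 = 463.4 N·m.
ω = 2π·7.49 = 47.06 rad/s, so P_max = T_max·ω = 2.181×10^4 W.

21.8 kW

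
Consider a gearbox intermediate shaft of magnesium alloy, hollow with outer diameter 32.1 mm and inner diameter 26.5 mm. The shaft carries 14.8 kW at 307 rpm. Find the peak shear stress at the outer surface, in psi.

ω = 2π·307/60 = 32.15 rad/s, so T = P/ω = 14.8×10³ / 32.15 = 460.4 N·m.
J = π(d_o⁴ − d_i⁴)/32 = π(0.0321⁴ − 0.0265⁴)/32 = 5.582×10^-8 m⁴.
τ_max = T·r/J = 460.4 × 0.0161 / 5.582×10^-8 = 1.324×10^8 Pa.

19200 psi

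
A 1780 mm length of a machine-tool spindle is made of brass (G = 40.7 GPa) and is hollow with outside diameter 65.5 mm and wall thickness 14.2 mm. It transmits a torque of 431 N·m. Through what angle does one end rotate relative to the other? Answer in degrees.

J = π(d_o⁴ − d_i⁴)/32 = π(0.0655⁴ − 0.0371⁴)/32 = 1.621×10^-6 m⁴.
θ = T·L/(G·J) = 431.0 × 1.78 / (40.7×10⁹ × 1.621×10^-6) = 0.01163 rad.

0.666°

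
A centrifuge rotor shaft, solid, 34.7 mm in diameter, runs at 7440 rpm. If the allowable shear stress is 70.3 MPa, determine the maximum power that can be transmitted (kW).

449 kW

J = πd⁴/32 = π(0.0347)⁴/32 = 1.423×10^-7 m⁴.
T_max = τ_allow·J/r = 7.03×10^7 × 1.423×10^-7 / 0.0174 = 576.7 N·m.
ω = 2π·7440/60 = 779.1 rad/s, so P_max = T_max·ω = 4.493×10^5 W.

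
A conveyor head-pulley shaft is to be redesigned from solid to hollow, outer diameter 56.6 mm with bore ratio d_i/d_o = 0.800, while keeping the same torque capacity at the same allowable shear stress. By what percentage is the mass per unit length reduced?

Equal τ_max and T ⇒ the solid shaft needs d_s³ = d_o³(1−k⁴), so d_s = 56.6·(1−0.800⁴)^(1/3) = 47.48 mm.
Area ratio A_h/A_s = d_o²(1−k²)/d_s² = (1−k²)/(1−k⁴)^(2/3) = 0.5115.
Mass saving = 1 − 0.5115 = 48.8 %.

48.8 %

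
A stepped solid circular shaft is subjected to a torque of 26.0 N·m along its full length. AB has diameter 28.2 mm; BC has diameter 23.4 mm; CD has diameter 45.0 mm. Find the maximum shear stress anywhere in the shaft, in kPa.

10300 kPa

Under the same torque, τ_max = 16T/(πd³) is largest where d is smallest — segment BC (d = 23.4 mm).
τ_max = 16·26.00/(π·(0.0234)³) = 1.033×10^7 Pa.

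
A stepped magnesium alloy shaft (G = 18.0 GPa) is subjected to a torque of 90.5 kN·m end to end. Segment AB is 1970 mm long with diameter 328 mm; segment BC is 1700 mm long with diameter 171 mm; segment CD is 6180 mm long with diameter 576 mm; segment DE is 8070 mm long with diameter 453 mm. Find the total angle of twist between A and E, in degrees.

J_AB = π(0.328)⁴/32 = 1.14×10^-3 m⁴; J_BC = π(0.171)⁴/32 = 8.39×10^-5 m⁴; J_CD = π(0.576)⁴/32 = 0.0108 m⁴; J_DE = π(0.453)⁴/32 = 4.13×10^-3 m⁴.
θ = (T/G)·Σ L_i/J_i = (90500/18.0×10⁹)·(1.97/1.14×10^-3 + 1.70/8.39×10^-5 + 6.18/0.0108 + 8.07/4.13×10^-3) = 0.1232 rad.

7.06°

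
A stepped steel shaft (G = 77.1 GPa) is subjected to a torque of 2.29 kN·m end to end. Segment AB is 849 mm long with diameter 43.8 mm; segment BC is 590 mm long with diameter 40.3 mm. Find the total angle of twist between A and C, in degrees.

7.88°

J_AB = π(0.0438)⁴/32 = 3.61×10^-7 m⁴; J_BC = π(0.0403)⁴/32 = 2.59×10^-7 m⁴.
θ = (T/G)·Σ L_i/J_i = (2290/77.1×10⁹)·(0.849/3.61×10^-7 + 0.590/2.59×10^-7) = 0.1375 rad.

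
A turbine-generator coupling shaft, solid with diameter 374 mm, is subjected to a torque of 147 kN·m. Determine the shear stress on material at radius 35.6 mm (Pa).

2.72e6 Pa

J = πd⁴/32 = π(0.374)⁴/32 = 1.921×10^-3 m⁴.
Shear stress varies linearly with radius: τ = T·r/J = 147000 × 0.0356 / 1.921×10^-3 = 2.724×10^6 Pa.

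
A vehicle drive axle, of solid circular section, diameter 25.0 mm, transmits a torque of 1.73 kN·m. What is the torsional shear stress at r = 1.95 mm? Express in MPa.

J = πd⁴/32 = π(0.0250)⁴/32 = 3.835×10^-8 m⁴.
Shear stress varies linearly with radius: τ = T·r/J = 1730 × 0.00195 / 3.835×10^-8 = 8.797×10^7 Pa.

88.0 MPa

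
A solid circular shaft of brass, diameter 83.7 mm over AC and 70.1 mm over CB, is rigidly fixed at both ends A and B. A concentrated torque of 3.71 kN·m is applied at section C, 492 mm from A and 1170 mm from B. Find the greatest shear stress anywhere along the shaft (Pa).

Compatibility: T_A·a/J_AC = T_B·b/J_CB with T_A + T_B = T₀.
J_AC = 4.82×10^-6 m⁴, J_CB = 2.37×10^-6 m⁴, so T_A = T₀·(J_AC/a)/((J_AC/a)+(J_CB/b)) = 3074 N·m, T_B = 636.0 N·m.
τ in each portion: τ_AC = 2.67×10^7 Pa, τ_CB = 9.40×10^6 Pa; maximum is in AC.
τ_max = T_AC·r/J = 3074·0.0418/4.82×10^-6 = 2.670×10^7 Pa.

2.67e7 Pa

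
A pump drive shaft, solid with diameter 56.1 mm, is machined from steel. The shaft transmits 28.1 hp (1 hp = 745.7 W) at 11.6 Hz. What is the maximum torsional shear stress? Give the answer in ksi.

ω = 2π·11.6 = 72.88 rad/s, so T = P/ω = 28.1×745.7 / 72.88 = 287.5 N·m.
J = πd⁴/32 = π(0.0561)⁴/32 = 9.724×10^-7 m⁴.
τ_max = T·r/J = 287.5 × 0.0281 / 9.724×10^-7 = 8.293×10^6 Pa.

1.20 ksi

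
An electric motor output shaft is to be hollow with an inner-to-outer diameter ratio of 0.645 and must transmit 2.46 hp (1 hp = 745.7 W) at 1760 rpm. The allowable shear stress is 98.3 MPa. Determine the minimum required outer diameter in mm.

ω = 2π·1760/60 = 184.3 rad/s, so T = P/ω = 2.46×745.7 / 184.3 = 9.953 N·m.
For a hollow shaft with d_i/d_o = 0.645: τ_max = 16T/(π d_o³ (1−k⁴)), so d_o = [16T/(π τ_allow (1−k⁴))]^(1/3) = [16·9.953/(π·9.83×10^7·0.8269)]^(1/3) = 0.008544 m.

8.54 mm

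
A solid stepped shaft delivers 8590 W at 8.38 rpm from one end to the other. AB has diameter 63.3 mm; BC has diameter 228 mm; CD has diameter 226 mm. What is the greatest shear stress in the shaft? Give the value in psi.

28500 psi

ω = 2π·8.38/60 = 0.8776 rad/s, so T = P/ω = 8590 / 0.8776 = 9789 N·m.
Under the same torque, τ_max = 16T/(πd³) is largest where d is smallest — segment AB (d = 63.3 mm).
τ_max = 16·9789/(π·(0.0633)³) = 1.966×10^8 Pa.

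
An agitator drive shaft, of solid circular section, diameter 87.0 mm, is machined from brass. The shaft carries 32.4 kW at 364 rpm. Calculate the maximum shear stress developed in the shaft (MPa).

6.57 MPa

ω = 2π·364/60 = 38.12 rad/s, so T = P/ω = 32.4×10³ / 38.12 = 850.0 N·m.
J = πd⁴/32 = π(0.0870)⁴/32 = 5.624×10^-6 m⁴.
τ_max = T·r/J = 850.0 × 0.0435 / 5.624×10^-6 = 6.574×10^6 Pa.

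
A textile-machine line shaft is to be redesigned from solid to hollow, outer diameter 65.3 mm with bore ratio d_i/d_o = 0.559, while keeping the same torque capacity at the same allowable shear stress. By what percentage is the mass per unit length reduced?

Equal τ_max and T ⇒ the solid shaft needs d_s³ = d_o³(1−k⁴), so d_s = 65.3·(1−0.559⁴)^(1/3) = 63.10 mm.
Area ratio A_h/A_s = d_o²(1−k²)/d_s² = (1−k²)/(1−k⁴)^(2/3) = 0.7363.
Mass saving = 1 − 0.7363 = 26.4 %.

26.4 %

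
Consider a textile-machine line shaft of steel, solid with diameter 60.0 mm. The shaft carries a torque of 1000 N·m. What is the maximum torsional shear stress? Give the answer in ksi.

J = πd⁴/32 = π(0.0600)⁴/32 = 1.272×10^-6 m⁴.
τ_max = T·r/J = 1000 × 0.0300 / 1.272×10^-6 = 2.358×10^7 Pa.

3.42 ksi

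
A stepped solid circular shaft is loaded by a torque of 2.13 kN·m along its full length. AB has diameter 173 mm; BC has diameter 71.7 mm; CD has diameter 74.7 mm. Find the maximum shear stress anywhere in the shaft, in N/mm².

Under the same torque, τ_max = 16T/(πd³) is largest where d is smallest — segment BC (d = 71.7 mm).
τ_max = 16·2130/(π·(0.0717)³) = 2.943×10^7 Pa.

29.4 N/mm²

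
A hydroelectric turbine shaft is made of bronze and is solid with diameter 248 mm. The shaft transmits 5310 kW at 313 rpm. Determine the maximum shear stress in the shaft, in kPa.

ω = 2π·313/60 = 32.78 rad/s, so T = P/ω = 5310×10³ / 32.78 = 162000 N·m.
J = πd⁴/32 = π(0.248)⁴/32 = 3.714×10^-4 m⁴.
τ_max = T·r/J = 162000 × 0.124 / 3.714×10^-4 = 5.409×10^7 Pa.

54100 kPa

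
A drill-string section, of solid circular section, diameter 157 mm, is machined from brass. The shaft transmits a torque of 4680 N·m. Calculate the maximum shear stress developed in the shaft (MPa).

6.16 MPa

J = πd⁴/32 = π(0.157)⁴/32 = 5.965×10^-5 m⁴.
τ_max = T·r/J = 4680 × 0.0785 / 5.965×10^-5 = 6.159×10^6 Pa.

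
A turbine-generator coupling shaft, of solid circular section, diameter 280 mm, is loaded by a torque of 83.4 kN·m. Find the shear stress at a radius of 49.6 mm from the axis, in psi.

994 psi

J = πd⁴/32 = π(0.280)⁴/32 = 6.034×10^-4 m⁴.
Shear stress varies linearly with radius: τ = T·r/J = 83400 × 0.0496 / 6.034×10^-4 = 6.855×10^6 Pa.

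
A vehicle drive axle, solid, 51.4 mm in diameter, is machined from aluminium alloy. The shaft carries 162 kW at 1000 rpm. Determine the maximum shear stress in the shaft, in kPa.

58000 kPa

ω = 2π·1000/60 = 104.7 rad/s, so T = P/ω = 162×10³ / 104.7 = 1547 N·m.
J = πd⁴/32 = π(0.0514)⁴/32 = 6.853×10^-7 m⁴.
τ_max = T·r/J = 1547 × 0.0257 / 6.853×10^-7 = 5.802×10^7 Pa.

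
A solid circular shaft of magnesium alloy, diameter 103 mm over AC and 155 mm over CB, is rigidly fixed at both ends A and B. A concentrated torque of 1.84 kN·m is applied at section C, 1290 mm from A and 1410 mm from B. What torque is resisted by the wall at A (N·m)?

Compatibility: T_A·a/J_AC = T_B·b/J_CB with T_A + T_B = T₀.
J_AC = 1.10×10^-5 m⁴, J_CB = 5.67×10^-5 m⁴, so T_A = T₀·(J_AC/a)/((J_AC/a)+(J_CB/b)) = 323.3 N·m, T_B = 1517 N·m.

323 N·m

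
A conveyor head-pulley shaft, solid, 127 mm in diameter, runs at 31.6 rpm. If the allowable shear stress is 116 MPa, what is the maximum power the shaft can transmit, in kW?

154 kW

J = πd⁴/32 = π(0.127)⁴/32 = 2.554×10^-5 m⁴.
T_max = τ_allow·J/r = 1.16×10^8 × 2.554×10^-5 / 0.0635 = 46660 N·m.
ω = 2π·31.6/60 = 3.309 rad/s, so P_max = T_max·ω = 1.544×10^5 W.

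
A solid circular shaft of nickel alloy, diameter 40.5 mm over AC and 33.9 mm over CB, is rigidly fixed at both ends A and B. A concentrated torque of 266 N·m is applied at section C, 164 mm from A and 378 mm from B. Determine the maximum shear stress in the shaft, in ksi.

Compatibility: T_A·a/J_AC = T_B·b/J_CB with T_A + T_B = T₀.
J_AC = 2.64×10^-7 m⁴, J_CB = 1.30×10^-7 m⁴, so T_A = T₀·(J_AC/a)/((J_AC/a)+(J_CB/b)) = 219.3 N·m, T_B = 46.70 N·m.
τ in each portion: τ_AC = 1.68×10^7 Pa, τ_CB = 6.11×10^6 Pa; maximum is in AC.
τ_max = T_AC·r/J = 219.3·0.0203/2.64×10^-7 = 1.681×10^7 Pa.

2.44 ksi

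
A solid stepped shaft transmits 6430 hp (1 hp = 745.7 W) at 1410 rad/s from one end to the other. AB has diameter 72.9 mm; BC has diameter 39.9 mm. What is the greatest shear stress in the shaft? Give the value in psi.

39500 psi

ω = 1410 rad/s, so T = P/ω = 6430×745.7 / 1410 = 3401 N·m.
Under the same torque, τ_max = 16T/(πd³) is largest where d is smallest — segment BC (d = 39.9 mm).
τ_max = 16·3401/(π·(0.0399)³) = 2.727×10^8 Pa.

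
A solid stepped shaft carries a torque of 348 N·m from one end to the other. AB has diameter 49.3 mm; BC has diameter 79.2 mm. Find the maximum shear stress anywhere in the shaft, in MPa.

14.8 MPa

Under the same torque, τ_max = 16T/(πd³) is largest where d is smallest — segment AB (d = 49.3 mm).
τ_max = 16·348.0/(π·(0.0493)³) = 1.479×10^7 Pa.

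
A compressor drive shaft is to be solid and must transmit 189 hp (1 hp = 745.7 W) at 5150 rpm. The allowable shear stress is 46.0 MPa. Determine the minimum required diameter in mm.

ω = 2π·5150/60 = 539.3 rad/s, so T = P/ω = 189×745.7 / 539.3 = 261.3 N·m.
For a solid shaft τ_max = 16T/(πd³), so d = (16T/(π τ_allow))^(1/3) = (16·261.3/(π·4.60×10^7))^(1/3) = 0.03070 m.

30.7 mm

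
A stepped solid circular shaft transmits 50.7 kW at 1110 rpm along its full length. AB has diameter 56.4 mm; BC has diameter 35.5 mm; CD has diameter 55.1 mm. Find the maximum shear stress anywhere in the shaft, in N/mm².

ω = 2π·1110/60 = 116.2 rad/s, so T = P/ω = 50.7×10³ / 116.2 = 436.2 N·m.
Under the same torque, τ_max = 16T/(πd³) is largest where d is smallest — segment BC (d = 35.5 mm).
τ_max = 16·436.2/(π·(0.0355)³) = 4.965×10^7 Pa.

49.7 N/mm²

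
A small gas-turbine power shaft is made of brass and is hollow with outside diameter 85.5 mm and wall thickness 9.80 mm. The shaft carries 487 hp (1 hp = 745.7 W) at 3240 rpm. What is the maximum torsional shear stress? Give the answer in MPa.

13.5 MPa

ω = 2π·3240/60 = 339.3 rad/s, so T = P/ω = 487×745.7 / 339.3 = 1070 N·m.
J = π(d_o⁴ − d_i⁴)/32 = π(0.0855⁴ − 0.0659⁴)/32 = 3.395×10^-6 m⁴.
τ_max = T·r/J = 1070 × 0.0428 / 3.395×10^-6 = 1.348×10^7 Pa.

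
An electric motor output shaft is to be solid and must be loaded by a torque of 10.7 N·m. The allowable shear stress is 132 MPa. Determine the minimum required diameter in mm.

7.45 mm

For a solid shaft τ_max = 16T/(πd³), so d = (16T/(π τ_allow))^(1/3) = (16·10.70/(π·1.32×10^8))^(1/3) = 0.007446 m.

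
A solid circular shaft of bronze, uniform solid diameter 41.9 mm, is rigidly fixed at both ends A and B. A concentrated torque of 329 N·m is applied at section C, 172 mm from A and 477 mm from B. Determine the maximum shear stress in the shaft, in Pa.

With uniform GJ and both ends fixed, compatibility θ_AC = θ_CB gives T_A·a = T_B·b, together with T_A + T_B = T₀.
T_A = T₀·b/(a+b) = 329.0·477/649.0 = 241.8 N·m; T_B = 87.19 N·m.
τ in each portion: τ_AC = 1.67×10^7 Pa, τ_CB = 6.04×10^6 Pa; maximum is in AC.
τ_max = T_AC·r/J = 241.8·0.0209/3.03×10^-7 = 1.674×10^7 Pa.

1.67e7 Pa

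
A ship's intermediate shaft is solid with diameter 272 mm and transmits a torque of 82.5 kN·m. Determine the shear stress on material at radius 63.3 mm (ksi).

J = πd⁴/32 = π(0.272)⁴/32 = 5.374×10^-4 m⁴.
Shear stress varies linearly with radius: τ = T·r/J = 82500 × 0.0633 / 5.374×10^-4 = 9.718×10^6 Pa.

1.41 ksi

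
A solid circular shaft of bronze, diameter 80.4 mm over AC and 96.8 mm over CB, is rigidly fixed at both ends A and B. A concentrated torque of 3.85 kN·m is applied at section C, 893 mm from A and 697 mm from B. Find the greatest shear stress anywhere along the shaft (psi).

Compatibility: T_A·a/J_AC = T_B·b/J_CB with T_A + T_B = T₀.
J_AC = 4.10×10^-6 m⁴, J_CB = 8.62×10^-6 m⁴, so T_A = T₀·(J_AC/a)/((J_AC/a)+(J_CB/b)) = 1043 N·m, T_B = 2807 N·m.
τ in each portion: τ_AC = 1.02×10^7 Pa, τ_CB = 1.58×10^7 Pa; maximum is in CB.
τ_max = T_CB·r/J = 2807·0.0484/8.62×10^-6 = 1.576×10^7 Pa.

2290 psi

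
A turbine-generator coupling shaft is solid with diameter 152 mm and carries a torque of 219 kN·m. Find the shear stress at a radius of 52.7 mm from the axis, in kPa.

220000 kPa

J = πd⁴/32 = π(0.152)⁴/32 = 5.241×10^-5 m⁴.
Shear stress varies linearly with radius: τ = T·r/J = 219000 × 0.0527 / 5.241×10^-5 = 2.202×10^8 Pa.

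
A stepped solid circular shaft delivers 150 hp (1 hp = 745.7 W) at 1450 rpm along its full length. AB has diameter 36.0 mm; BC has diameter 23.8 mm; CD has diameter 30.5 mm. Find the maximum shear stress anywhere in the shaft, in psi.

40400 psi

ω = 2π·1450/60 = 151.8 rad/s, so T = P/ω = 150×745.7 / 151.8 = 736.6 N·m.
Under the same torque, τ_max = 16T/(πd³) is largest where d is smallest — segment BC (d = 23.8 mm).
τ_max = 16·736.6/(π·(0.0238)³) = 2.783×10^8 Pa.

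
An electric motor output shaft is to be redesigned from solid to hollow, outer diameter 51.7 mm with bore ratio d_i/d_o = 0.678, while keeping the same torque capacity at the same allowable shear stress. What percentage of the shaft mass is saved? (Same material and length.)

36.7 %

Equal τ_max and T ⇒ the solid shaft needs d_s³ = d_o³(1−k⁴), so d_s = 51.7·(1−0.678⁴)^(1/3) = 47.77 mm.
Area ratio A_h/A_s = d_o²(1−k²)/d_s² = (1−k²)/(1−k⁴)^(2/3) = 0.6330.
Mass saving = 1 − 0.6330 = 36.7 %.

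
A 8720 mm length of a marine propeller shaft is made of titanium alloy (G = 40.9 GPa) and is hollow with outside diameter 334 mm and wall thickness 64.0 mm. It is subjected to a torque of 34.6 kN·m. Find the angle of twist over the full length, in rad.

0.00706 rad

J = π(d_o⁴ − d_i⁴)/32 = π(0.334⁴ − 0.206⁴)/32 = 1.045×10^-3 m⁴.
θ = T·L/(G·J) = 34600 × 8.72 / (40.9×10⁹ × 1.045×10^-3) = 7.059×10^-3 rad.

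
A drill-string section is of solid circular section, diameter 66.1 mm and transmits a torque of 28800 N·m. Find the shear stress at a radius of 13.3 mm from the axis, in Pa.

2.04e8 Pa

J = πd⁴/32 = π(0.0661)⁴/32 = 1.874×10^-6 m⁴.
Shear stress varies linearly with radius: τ = T·r/J = 28800 × 0.0133 / 1.874×10^-6 = 2.044×10^8 Pa.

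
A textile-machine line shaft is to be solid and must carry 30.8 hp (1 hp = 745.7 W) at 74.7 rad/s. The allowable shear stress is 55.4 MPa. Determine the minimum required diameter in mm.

30.5 mm

ω = 74.7 rad/s, so T = P/ω = 30.8×745.7 / 74.70 = 307.5 N·m.
For a solid shaft τ_max = 16T/(πd³), so d = (16T/(π τ_allow))^(1/3) = (16·307.5/(π·5.54×10^7))^(1/3) = 0.03046 m.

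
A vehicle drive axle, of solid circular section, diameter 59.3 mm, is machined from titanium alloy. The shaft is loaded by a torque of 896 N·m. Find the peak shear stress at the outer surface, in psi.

3170 psi

J = πd⁴/32 = π(0.0593)⁴/32 = 1.214×10^-6 m⁴.
τ_max = T·r/J = 896.0 × 0.0296 / 1.214×10^-6 = 2.188×10^7 Pa.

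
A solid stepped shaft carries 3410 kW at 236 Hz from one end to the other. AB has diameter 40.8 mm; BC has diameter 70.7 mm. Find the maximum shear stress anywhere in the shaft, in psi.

ω = 2π·236 = 1483 rad/s, so T = P/ω = 3410×10³ / 1483 = 2300 N·m.
Under the same torque, τ_max = 16T/(πd³) is largest where d is smallest — segment AB (d = 40.8 mm).
τ_max = 16·2300/(π·(0.0408)³) = 1.724×10^8 Pa.

25000 psi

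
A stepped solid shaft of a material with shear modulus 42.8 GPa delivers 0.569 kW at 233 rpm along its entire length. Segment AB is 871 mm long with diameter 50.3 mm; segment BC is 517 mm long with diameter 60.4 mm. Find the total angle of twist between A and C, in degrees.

0.0556°

ω = 2π·233/60 = 24.40 rad/s, so T = P/ω = 0.569×10³ / 24.40 = 23.32 N·m.
J_AB = π(0.0503)⁴/32 = 6.28×10^-7 m⁴; J_BC = π(0.0604)⁴/32 = 1.31×10^-6 m⁴.
θ = (T/G)·Σ L_i/J_i = (23.32/42.8×10⁹)·(0.871/6.28×10^-7 + 0.517/1.31×10^-6) = 9.707×10^-4 rad.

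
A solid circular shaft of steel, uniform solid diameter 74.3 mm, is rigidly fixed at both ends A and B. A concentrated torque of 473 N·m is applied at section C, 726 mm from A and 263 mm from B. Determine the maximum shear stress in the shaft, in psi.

625 psi

With uniform GJ and both ends fixed, compatibility θ_AC = θ_CB gives T_A·a = T_B·b, together with T_A + T_B = T₀.
T_A = T₀·b/(a+b) = 473.0·263/989.0 = 125.8 N·m; T_B = 347.2 N·m.
τ in each portion: τ_AC = 1.56×10^6 Pa, τ_CB = 4.31×10^6 Pa; maximum is in CB.
τ_max = T_CB·r/J = 347.2·0.0371/2.99×10^-6 = 4.311×10^6 Pa.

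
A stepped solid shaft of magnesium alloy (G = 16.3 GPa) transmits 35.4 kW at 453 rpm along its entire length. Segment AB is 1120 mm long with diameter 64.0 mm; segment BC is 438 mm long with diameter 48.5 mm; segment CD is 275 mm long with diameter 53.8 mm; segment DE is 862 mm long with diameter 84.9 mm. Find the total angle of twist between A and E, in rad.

ω = 2π·453/60 = 47.44 rad/s, so T = P/ω = 35.4×10³ / 47.44 = 746.2 N·m.
J_AB = π(0.0640)⁴/32 = 1.65×10^-6 m⁴; J_BC = π(0.0485)⁴/32 = 5.43×10^-7 m⁴; J_CD = π(0.0538)⁴/32 = 8.22×10^-7 m⁴; J_DE = π(0.0849)⁴/32 = 5.10×10^-6 m⁴.
θ = (T/G)·Σ L_i/J_i = (746.2/16.3×10⁹)·(1.12/1.65×10^-6 + 0.438/5.43×10^-7 + 0.275/8.22×10^-7 + 0.862/5.10×10^-6) = 0.09109 rad.

0.0911 rad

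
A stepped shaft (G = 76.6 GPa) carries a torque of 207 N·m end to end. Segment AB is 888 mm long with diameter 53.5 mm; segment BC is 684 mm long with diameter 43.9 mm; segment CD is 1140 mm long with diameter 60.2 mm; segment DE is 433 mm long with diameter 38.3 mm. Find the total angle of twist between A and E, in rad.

0.0160 rad

J_AB = π(0.0535)⁴/32 = 8.04×10^-7 m⁴; J_BC = π(0.0439)⁴/32 = 3.65×10^-7 m⁴; J_CD = π(0.0602)⁴/32 = 1.29×10^-6 m⁴; J_DE = π(0.0383)⁴/32 = 2.11×10^-7 m⁴.
θ = (T/G)·Σ L_i/J_i = (207.0/76.6×10⁹)·(0.888/8.04×10^-7 + 0.684/3.65×10^-7 + 1.14/1.29×10^-6 + 0.433/2.11×10^-7) = 0.01598 rad.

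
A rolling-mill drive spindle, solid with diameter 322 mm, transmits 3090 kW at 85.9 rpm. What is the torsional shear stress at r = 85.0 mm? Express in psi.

4010 psi

ω = 2π·85.9/60 = 8.995 rad/s, so T = P/ω = 3090×10³ / 8.995 = 343500 N·m.
J = πd⁴/32 = π(0.322)⁴/32 = 1.055×10^-3 m⁴.
Shear stress varies linearly with radius: τ = T·r/J = 343500 × 0.0850 / 1.055×10^-3 = 2.767×10^7 Pa.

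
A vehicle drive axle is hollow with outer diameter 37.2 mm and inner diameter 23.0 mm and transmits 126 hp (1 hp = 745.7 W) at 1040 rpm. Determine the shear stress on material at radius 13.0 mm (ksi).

ω = 2π·1040/60 = 108.9 rad/s, so T = P/ω = 126×745.7 / 108.9 = 862.7 N·m.
J = π(d_o⁴ − d_i⁴)/32 = π(0.0372⁴ − 0.0230⁴)/32 = 1.605×10^-7 m⁴.
Shear stress varies linearly with radius: τ = T·r/J = 862.7 × 0.0130 / 1.605×10^-7 = 6.986×10^7 Pa.

10.1 ksi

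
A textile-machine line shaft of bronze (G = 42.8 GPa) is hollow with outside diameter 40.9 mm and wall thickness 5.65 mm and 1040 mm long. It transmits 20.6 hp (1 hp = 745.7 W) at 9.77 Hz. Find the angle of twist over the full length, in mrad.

30.5 mrad

ω = 2π·9.77 = 61.39 rad/s, so T = P/ω = 20.6×745.7 / 61.39 = 250.2 N·m.
J = π(d_o⁴ − d_i⁴)/32 = π(0.0409⁴ − 0.0296⁴)/32 = 1.994×10^-7 m⁴.
θ = T·L/(G·J) = 250.2 × 1.04 / (42.8×10⁹ × 1.994×10^-7) = 0.03050 rad.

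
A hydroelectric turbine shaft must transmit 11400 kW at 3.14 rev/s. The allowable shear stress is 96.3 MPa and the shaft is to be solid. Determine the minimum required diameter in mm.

313 mm

ω = 2π·3.14 = 19.73 rad/s, so T = P/ω = 11400×10³ / 19.73 = 577800 N·m.
For a solid shaft τ_max = 16T/(πd³), so d = (16T/(π τ_allow))^(1/3) = (16·577800/(π·9.63×10^7))^(1/3) = 0.3126 m.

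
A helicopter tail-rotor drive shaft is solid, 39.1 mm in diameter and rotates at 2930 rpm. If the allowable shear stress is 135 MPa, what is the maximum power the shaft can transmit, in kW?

486 kW

J = πd⁴/32 = π(0.0391)⁴/32 = 2.295×10^-7 m⁴.
T_max = τ_allow·J/r = 1.35×10^8 × 2.295×10^-7 / 0.0196 = 1585 N·m.
ω = 2π·2930/60 = 306.8 rad/s, so P_max = T_max·ω = 4.862×10^5 W.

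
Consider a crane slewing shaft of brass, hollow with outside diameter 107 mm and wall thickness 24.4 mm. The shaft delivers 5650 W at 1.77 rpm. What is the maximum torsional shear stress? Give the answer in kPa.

ω = 2π·1.77/60 = 0.1854 rad/s, so T = P/ω = 5650 / 0.1854 = 30480 N·m.
J = π(d_o⁴ − d_i⁴)/32 = π(0.107⁴ − 0.0582⁴)/32 = 1.174×10^-5 m⁴.
τ_max = T·r/J = 30480 × 0.0535 / 1.174×10^-5 = 1.389×10^8 Pa.

139000 kPa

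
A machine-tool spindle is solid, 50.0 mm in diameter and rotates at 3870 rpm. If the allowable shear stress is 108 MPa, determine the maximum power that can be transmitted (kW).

1070 kW

J = πd⁴/32 = π(0.0500)⁴/32 = 6.136×10^-7 m⁴.
T_max = τ_allow·J/r = 1.08×10^8 × 6.136×10^-7 / 0.0250 = 2651 N·m.
ω = 2π·3870/60 = 405.3 rad/s, so P_max = T_max·ω = 1.074×10^6 W.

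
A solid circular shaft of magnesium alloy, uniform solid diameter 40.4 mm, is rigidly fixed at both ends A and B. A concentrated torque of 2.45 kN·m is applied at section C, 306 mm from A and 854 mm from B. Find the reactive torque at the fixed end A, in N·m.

1800 N·m

With uniform GJ and both ends fixed, compatibility θ_AC = θ_CB gives T_A·a = T_B·b, together with T_A + T_B = T₀.
T_A = T₀·b/(a+b) = 2450·854/1160 = 1804 N·m; T_B = 646.3 N·m.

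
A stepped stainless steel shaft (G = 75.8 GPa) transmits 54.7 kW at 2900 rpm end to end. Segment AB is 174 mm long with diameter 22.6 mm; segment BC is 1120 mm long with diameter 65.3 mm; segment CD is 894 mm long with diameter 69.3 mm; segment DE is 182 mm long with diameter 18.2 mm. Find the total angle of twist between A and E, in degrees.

3.36°

ω = 2π·2900/60 = 303.7 rad/s, so T = P/ω = 54.7×10³ / 303.7 = 180.1 N·m.
J_AB = π(0.0226)⁴/32 = 2.56×10^-8 m⁴; J_BC = π(0.0653)⁴/32 = 1.79×10^-6 m⁴; J_CD = π(0.0693)⁴/32 = 2.26×10^-6 m⁴; J_DE = π(0.0182)⁴/32 = 1.08×10^-8 m⁴.
θ = (T/G)·Σ L_i/J_i = (180.1/75.8×10⁹)·(0.174/2.56×10^-8 + 1.12/1.79×10^-6 + 0.894/2.26×10^-6 + 0.182/1.08×10^-8) = 0.05872 rad.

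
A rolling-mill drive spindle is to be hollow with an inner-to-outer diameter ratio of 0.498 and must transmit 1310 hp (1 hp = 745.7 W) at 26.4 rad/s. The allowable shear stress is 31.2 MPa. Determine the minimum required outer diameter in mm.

186 mm

ω = 26.4 rad/s, so T = P/ω = 1310×745.7 / 26.40 = 37000 N·m.
For a hollow shaft with d_i/d_o = 0.498: τ_max = 16T/(π d_o³ (1−k⁴)), so d_o = [16T/(π τ_allow (1−k⁴))]^(1/3) = [16·37000/(π·3.12×10^7·0.9385)]^(1/3) = 0.1860 m.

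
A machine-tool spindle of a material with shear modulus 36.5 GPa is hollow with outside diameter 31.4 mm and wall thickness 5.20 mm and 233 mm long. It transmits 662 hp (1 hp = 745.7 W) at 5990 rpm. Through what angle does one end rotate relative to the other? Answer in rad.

ω = 2π·5990/60 = 627.3 rad/s, so T = P/ω = 662×745.7 / 627.3 = 787.0 N·m.
J = π(d_o⁴ − d_i⁴)/32 = π(0.0314⁴ − 0.0210⁴)/32 = 7.634×10^-8 m⁴.
θ = T·L/(G·J) = 787.0 × 0.233 / (36.5×10⁹ × 7.634×10^-8) = 0.06580 rad.

0.0658 rad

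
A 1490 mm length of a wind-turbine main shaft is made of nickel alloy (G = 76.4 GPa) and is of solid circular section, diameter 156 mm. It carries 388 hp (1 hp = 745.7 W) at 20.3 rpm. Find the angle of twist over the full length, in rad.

0.0457 rad

ω = 2π·20.3/60 = 2.126 rad/s, so T = P/ω = 388×745.7 / 2.126 = 136100 N·m.
J = πd⁴/32 = π(0.156)⁴/32 = 5.814×10^-5 m⁴.
θ = T·L/(G·J) = 136100 × 1.49 / (76.4×10⁹ × 5.814×10^-5) = 0.04565 rad.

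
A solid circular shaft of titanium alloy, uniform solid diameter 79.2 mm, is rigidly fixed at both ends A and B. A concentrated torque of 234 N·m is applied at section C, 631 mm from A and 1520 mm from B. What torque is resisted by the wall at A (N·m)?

165 N·m

With uniform GJ and both ends fixed, compatibility θ_AC = θ_CB gives T_A·a = T_B·b, together with T_A + T_B = T₀.
T_A = T₀·b/(a+b) = 234.0·1520/2151 = 165.4 N·m; T_B = 68.64 N·m.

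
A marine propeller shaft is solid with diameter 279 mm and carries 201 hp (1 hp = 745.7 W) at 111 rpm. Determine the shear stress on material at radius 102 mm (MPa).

2.21 MPa

ω = 2π·111/60 = 11.62 rad/s, so T = P/ω = 201×745.7 / 11.62 = 12890 N·m.
J = πd⁴/32 = π(0.279)⁴/32 = 5.949×10^-4 m⁴.
Shear stress varies linearly with radius: τ = T·r/J = 12890 × 0.102 / 5.949×10^-4 = 2.211×10^6 Pa.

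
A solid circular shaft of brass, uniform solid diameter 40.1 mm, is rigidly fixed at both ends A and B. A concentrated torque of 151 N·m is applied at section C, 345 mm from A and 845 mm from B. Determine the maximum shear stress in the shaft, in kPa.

8470 kPa

With uniform GJ and both ends fixed, compatibility θ_AC = θ_CB gives T_A·a = T_B·b, together with T_A + T_B = T₀.
T_A = T₀·b/(a+b) = 151.0·845/1190 = 107.2 N·m; T_B = 43.78 N·m.
τ in each portion: τ_AC = 8.47×10^6 Pa, τ_CB = 3.46×10^6 Pa; maximum is in AC.
τ_max = T_AC·r/J = 107.2·0.0201/2.54×10^-7 = 8.469×10^6 Pa.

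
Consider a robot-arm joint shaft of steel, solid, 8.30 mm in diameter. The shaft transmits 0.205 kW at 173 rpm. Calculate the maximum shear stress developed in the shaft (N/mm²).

101 N/mm²

ω = 2π·173/60 = 18.12 rad/s, so T = P/ω = 0.205×10³ / 18.12 = 11.32 N·m.
J = πd⁴/32 = π(0.00830)⁴/32 = 4.659×10^-10 m⁴.
τ_max = T·r/J = 11.32 × 0.00415 / 4.659×10^-10 = 1.008×10^8 Pa.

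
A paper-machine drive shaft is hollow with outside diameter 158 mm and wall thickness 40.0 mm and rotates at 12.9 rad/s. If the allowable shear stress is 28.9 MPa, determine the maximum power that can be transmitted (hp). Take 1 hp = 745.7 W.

364 hp

J = π(d_o⁴ − d_i⁴)/32 = π(0.158⁴ − 0.0780⁴)/32 = 5.755×10^-5 m⁴.
T_max = τ_allow·J/r = 2.89×10^7 × 5.755×10^-5 / 0.0790 = 21050 N·m.
ω = 12.9 rad/s, so P_max = T_max·ω = 2.716×10^5 W.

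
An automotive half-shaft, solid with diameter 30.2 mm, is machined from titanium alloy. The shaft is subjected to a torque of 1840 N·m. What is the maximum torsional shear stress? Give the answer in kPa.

J = πd⁴/32 = π(0.0302)⁴/32 = 8.166×10^-8 m⁴.
τ_max = T·r/J = 1840 × 0.0151 / 8.166×10^-8 = 3.402×10^8 Pa.

340000 kPa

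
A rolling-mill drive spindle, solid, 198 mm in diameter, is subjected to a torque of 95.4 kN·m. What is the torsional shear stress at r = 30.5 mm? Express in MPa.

J = πd⁴/32 = π(0.198)⁴/32 = 1.509×10^-4 m⁴.
Shear stress varies linearly with radius: τ = T·r/J = 95400 × 0.0305 / 1.509×10^-4 = 1.928×10^7 Pa.

19.3 MPa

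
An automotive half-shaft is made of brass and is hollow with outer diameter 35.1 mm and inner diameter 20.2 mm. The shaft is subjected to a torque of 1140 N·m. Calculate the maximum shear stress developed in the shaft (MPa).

J = π(d_o⁴ − d_i⁴)/32 = π(0.0351⁴ − 0.0202⁴)/32 = 1.327×10^-7 m⁴.
τ_max = T·r/J = 1140 × 0.0175 / 1.327×10^-7 = 1.508×10^8 Pa.

151 MPa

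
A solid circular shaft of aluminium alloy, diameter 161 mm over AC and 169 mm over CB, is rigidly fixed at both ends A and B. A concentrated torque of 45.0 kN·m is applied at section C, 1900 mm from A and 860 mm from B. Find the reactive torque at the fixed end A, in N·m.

Compatibility: T_A·a/J_AC = T_B·b/J_CB with T_A + T_B = T₀.
J_AC = 6.60×10^-5 m⁴, J_CB = 8.01×10^-5 m⁴, so T_A = T₀·(J_AC/a)/((J_AC/a)+(J_CB/b)) = 12220 N·m, T_B = 32780 N·m.

12200 N·m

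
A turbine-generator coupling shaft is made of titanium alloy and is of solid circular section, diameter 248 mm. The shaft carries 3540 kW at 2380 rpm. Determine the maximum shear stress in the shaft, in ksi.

0.688 ksi

ω = 2π·2380/60 = 249.2 rad/s, so T = P/ω = 3540×10³ / 249.2 = 14200 N·m.
J = πd⁴/32 = π(0.248)⁴/32 = 3.714×10^-4 m⁴.
τ_max = T·r/J = 14200 × 0.124 / 3.714×10^-4 = 4.743×10^6 Pa.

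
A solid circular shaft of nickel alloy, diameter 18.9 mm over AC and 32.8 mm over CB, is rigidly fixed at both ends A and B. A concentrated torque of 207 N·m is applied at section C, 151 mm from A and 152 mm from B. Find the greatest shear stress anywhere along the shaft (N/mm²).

Compatibility: T_A·a/J_AC = T_B·b/J_CB with T_A + T_B = T₀.
J_AC = 1.25×10^-8 m⁴, J_CB = 1.14×10^-7 m⁴, so T_A = T₀·(J_AC/a)/((J_AC/a)+(J_CB/b)) = 20.68 N·m, T_B = 186.3 N·m.
τ in each portion: τ_AC = 1.56×10^7 Pa, τ_CB = 2.69×10^7 Pa; maximum is in CB.
τ_max = T_CB·r/J = 186.3·0.0164/1.14×10^-7 = 2.689×10^7 Pa.

26.9 N/mm²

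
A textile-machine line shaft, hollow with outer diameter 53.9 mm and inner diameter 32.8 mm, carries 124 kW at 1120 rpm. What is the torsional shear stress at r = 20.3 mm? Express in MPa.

ω = 2π·1120/60 = 117.3 rad/s, so T = P/ω = 124×10³ / 117.3 = 1057 N·m.
J = π(d_o⁴ − d_i⁴)/32 = π(0.0539⁴ − 0.0328⁴)/32 = 7.150×10^-7 m⁴.
Shear stress varies linearly with radius: τ = T·r/J = 1057 × 0.0203 / 7.150×10^-7 = 3.002×10^7 Pa.

30.0 MPa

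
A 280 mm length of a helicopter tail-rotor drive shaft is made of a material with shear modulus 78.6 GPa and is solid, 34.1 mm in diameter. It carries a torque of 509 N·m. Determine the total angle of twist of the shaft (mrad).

J = πd⁴/32 = π(0.0341)⁴/32 = 1.327×10^-7 m⁴.
θ = T·L/(G·J) = 509.0 × 0.280 / (78.6×10⁹ × 1.327×10^-7) = 0.01366 rad.

13.7 mrad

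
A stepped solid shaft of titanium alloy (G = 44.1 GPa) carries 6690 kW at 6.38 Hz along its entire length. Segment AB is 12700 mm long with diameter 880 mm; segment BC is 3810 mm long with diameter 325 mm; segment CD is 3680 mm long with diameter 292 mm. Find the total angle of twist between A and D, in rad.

0.0335 rad

ω = 2π·6.38 = 40.09 rad/s, so T = P/ω = 6690×10³ / 40.09 = 166900 N·m.
J_AB = π(0.880)⁴/32 = 0.0589 m⁴; J_BC = π(0.325)⁴/32 = 1.10×10^-3 m⁴; J_CD = π(0.292)⁴/32 = 7.14×10^-4 m⁴.
θ = (T/G)·Σ L_i/J_i = (166900/44.1×10⁹)·(12.7/0.0589 + 3.81/1.10×10^-3 + 3.68/7.14×10^-4) = 0.03349 rad.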